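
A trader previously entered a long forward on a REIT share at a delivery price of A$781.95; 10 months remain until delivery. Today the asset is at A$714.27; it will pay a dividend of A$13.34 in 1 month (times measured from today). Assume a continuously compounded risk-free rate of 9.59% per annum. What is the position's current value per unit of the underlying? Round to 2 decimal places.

PV(remaining dividends) I = 13.34·e^(−0.0959·1/12) = 13.2338
Current forward F = (S − I)·e^(rT) = (714.27 − 13.2338)·e^(0.0959·10/12) = 701.0362 × 1.083197 = 759.3603
Value (long) = (F − K)·e^(−rT) = (759.3603 − 781.95) × 0.923193 = -20.8547
Value = -A$20.85

-A$20.85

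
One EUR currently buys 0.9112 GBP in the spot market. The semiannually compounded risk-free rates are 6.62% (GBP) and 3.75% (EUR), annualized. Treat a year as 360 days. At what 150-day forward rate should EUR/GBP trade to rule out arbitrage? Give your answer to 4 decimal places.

By covered interest parity, F = S · (1+r_GBP/2)^(2T) / (1+r_EUR/2)^(2T)
= 0.9112 × 1.027508 / 1.015601 = 0.9112 × 1.011724
F = 0.9219 GBP per EUR

0.9219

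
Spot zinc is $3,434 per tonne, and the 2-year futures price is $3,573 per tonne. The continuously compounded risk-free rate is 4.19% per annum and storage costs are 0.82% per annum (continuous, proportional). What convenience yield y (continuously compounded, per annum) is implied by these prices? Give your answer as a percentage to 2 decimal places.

3.03%

F = S·e^((r+u−y)T) ⇒ (r+u−y) = ln(F/S)/T
ln(3573/3434) = 0.039680; /T ⇒ 0.019840
y = r + u − ln(F/S)/T = 0.0419 + 0.0082 − 0.019840 = 0.030260
y = 3.03%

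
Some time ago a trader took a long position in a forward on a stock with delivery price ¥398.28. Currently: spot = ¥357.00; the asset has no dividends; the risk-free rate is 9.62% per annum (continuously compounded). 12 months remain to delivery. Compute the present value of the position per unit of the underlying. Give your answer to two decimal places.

Current fair forward for the remaining 12 months: F = S·e^(r·T), r = 0.0962
F = 357.00 · e^(0.0962 × 12/12) = 357.00 × 1.100979 = 393.0495
Value of long forward = (F − K)·e^(−rT) = (393.0495 − 398.28) · e^(−0.0962·12/12)
= -5.2305 × 0.908282 = -4.75

-¥4.75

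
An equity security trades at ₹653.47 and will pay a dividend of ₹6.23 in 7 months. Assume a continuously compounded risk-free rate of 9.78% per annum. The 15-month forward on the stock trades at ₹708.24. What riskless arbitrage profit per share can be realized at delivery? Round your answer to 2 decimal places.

PV(dividends) I = 6.23·e^(−0.0978·7/12) = 5.8845
Fair forward F* = (S − I)·e^(rT) = (653.47 − 5.8845)·e^0.122250 = 647.5855 × 1.130037 = 731.7956
Market ₹708.24 < fair 731.7956: forward underpriced → reverse cash-and-carry (short the stock, invest proceeds at r, pay the dividends, go long the forward).
Profit at T = |F_mkt − F*| = |708.24 − 731.7956| = ₹23.56 per share

₹23.56 per share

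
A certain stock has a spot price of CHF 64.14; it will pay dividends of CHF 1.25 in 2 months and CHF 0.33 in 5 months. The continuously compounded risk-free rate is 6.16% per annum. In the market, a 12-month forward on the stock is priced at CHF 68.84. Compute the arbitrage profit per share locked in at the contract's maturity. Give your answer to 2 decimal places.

PV(dividends) I = 1.25·e^(−0.0616·2/12) + 0.33·e^(−0.0616·5/12) = 1.5589
Fair forward F* = (S − I)·e^(rT) = (64.14 − 1.5589)·e^0.061600 = 62.5811 × 1.063537 = 66.5573
Market CHF 68.84 > fair 66.5573: forward overpriced → cash-and-carry (borrow at r, buy the stock and collect the dividends, short the forward).
Profit at T = |F_mkt − F*| = |68.84 − 66.5573| = CHF 2.28 per share

CHF 2.28 per share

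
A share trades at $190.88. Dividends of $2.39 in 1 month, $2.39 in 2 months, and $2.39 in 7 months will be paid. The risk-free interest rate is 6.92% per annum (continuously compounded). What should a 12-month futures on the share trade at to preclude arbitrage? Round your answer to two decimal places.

PV(dividends) I = 2.39·e^(−0.0692·1/12) + 2.39·e^(−0.0692·2/12) + 2.39·e^(−0.0692·7/12)
I = 2.3763 + 2.3626 + 2.2954 = 7.0343
F = (S − I)·e^(rT) = (190.88 − 7.0343) · e^(0.0692·12/12)
= 183.8457 · e^0.069200 = 183.8457 × 1.071651 = $197.02

$197.02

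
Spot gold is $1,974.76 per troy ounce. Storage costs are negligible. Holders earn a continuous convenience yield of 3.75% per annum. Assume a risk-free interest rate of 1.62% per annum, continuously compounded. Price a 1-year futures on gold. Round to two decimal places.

$1,933.14 per troy ounce

Net carry = r + u − y = 0.0162 + 0.0000 − 0.0375 = -0.0213
F = S·e^((r+u−y)T) = 1974.76 · e^(-0.0213 × 1) = 1974.76 · e^-0.02130000
= 1974.76 × 0.97892524 = $1,933.14 per troy ounce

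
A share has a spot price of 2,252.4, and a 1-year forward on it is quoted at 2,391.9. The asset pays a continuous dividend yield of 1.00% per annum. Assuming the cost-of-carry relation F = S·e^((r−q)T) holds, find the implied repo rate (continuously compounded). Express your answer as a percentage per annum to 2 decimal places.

7.01%

From F = S·e^((r−q)T): (r − q) = ln(F/S)/T
ln(2391.9/2252.4) = ln(1.061934) = 0.060092
(r − q) = 0.060092 / (1) = 0.060092
r = ln(F/S)/T + q = 0.060092 + 0.0100 = 0.070092
r = 7.01%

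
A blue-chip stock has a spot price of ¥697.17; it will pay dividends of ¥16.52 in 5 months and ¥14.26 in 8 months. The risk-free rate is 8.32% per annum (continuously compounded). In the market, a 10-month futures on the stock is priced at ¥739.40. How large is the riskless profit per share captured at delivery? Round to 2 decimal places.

¥23.74 per share

PV(dividends) I = 16.52·e^(−0.0832·5/12) + 14.26·e^(−0.0832·8/12) = 29.4477
Fair futures F* = (S − I)·e^(rT) = (697.17 − 29.4477)·e^0.069333 = 667.7223 × 1.071793 = 715.6601
Market ¥739.40 > fair 715.6601: forward overpriced → cash-and-carry (borrow at r, buy the stock and collect the dividends, short the forward).
Profit at T = |F_mkt − F*| = |739.40 − 715.6601| = ¥23.74 per share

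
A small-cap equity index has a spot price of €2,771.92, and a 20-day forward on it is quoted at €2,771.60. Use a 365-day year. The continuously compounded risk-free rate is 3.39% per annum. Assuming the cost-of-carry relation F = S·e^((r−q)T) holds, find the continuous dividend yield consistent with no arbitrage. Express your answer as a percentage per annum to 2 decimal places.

3.60%

From F = S·e^((r−q)T): (r − q) = ln(F/S)/T
ln(2771.60/2771.92) = ln(0.999885) = -0.000115
(r − q) = -0.000115 / (20/365) = -0.002099
q = r − ln(F/S)/T = 0.0339 + 0.002099 = 0.035999
q = 3.60%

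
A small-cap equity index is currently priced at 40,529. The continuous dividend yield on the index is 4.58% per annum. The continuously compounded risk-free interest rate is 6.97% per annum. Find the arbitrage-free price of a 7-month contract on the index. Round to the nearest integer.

41,098

F = S·e^((r − q)T) = 40529 · e^((0.0697 − 0.0458) × 7/12)
= 40529 · e^0.013942 = 40529 × 1.014040
F = 41,098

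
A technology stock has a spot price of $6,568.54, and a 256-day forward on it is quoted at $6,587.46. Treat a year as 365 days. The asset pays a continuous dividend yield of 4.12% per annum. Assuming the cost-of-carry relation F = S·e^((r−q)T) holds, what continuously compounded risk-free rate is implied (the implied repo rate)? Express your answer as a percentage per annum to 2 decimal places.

From F = S·e^((r−q)T): (r − q) = ln(F/S)/T
ln(6587.46/6568.54) = ln(1.002880) = 0.002876
(r − q) = 0.002876 / (256/365) = 0.004101
r = ln(F/S)/T + q = 0.004101 + 0.0412 = 0.045301
r = 4.53%

4.53%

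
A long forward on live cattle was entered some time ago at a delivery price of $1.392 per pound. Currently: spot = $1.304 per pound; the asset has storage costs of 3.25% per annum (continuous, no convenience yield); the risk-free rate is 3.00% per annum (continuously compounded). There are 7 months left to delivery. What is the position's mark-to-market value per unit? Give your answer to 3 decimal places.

Current fair forward for the remaining 7 months: F = S·e^((r + u)·T), (r + u) = 0.0300 + 0.0325 = 0.0625
F = 1.304 · e^(0.0625 × 7/12) = 1.304 × 1.037131 = 1.3524
Value of long forward = (F − K)·e^(−rT) = (1.3524 − 1.392) · e^(−0.0300·7/12)
= -0.0396 × 0.982652 = -0.039

-$0.039 per pound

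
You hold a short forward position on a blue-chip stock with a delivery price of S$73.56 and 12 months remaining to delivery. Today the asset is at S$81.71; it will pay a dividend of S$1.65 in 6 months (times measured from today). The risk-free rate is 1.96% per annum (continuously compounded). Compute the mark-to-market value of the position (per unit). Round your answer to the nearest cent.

-S$7.94

PV(remaining dividends) I = 1.65·e^(−0.0196·6/12) = 1.6339
Current forward F = (S − I)·e^(rT) = (81.71 − 1.6339)·e^(0.0196·12/12) = 80.0761 × 1.019793 = 81.6610
Value (long) = (F − K)·e^(−rT) = (81.6610 − 73.56) × 0.980591 = 7.9438
Short position value = −(long value) = -S$7.94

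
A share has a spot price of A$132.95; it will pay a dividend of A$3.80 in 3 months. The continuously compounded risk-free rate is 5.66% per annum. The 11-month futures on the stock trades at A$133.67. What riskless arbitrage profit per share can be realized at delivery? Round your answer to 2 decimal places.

PV(dividends) I = 3.80·e^(−0.0566·3/12) = 3.7466
Fair futures F* = (S − I)·e^(rT) = (132.95 − 3.7466)·e^0.051883 = 129.2034 × 1.053253 = 136.0839
Market A$133.67 < fair 136.0839: forward underpriced → reverse cash-and-carry (short the stock, invest proceeds at r, pay the dividends, go long the forward).
Profit at T = |F_mkt − F*| = |133.67 − 136.0839| = A$2.41 per share

A$2.41 per share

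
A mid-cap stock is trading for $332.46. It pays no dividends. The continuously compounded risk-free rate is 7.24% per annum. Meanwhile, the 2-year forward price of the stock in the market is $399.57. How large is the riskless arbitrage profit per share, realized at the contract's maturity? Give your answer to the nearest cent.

$15.31 per share

Fair forward: F* = S·e^(carry·T), with carry = r = 0.0724
F* = 332.46 · e^(0.0724 × 2) = 332.46 · e^0.144800 = 332.46 × 1.155808 = $384.2599
Market $399.57 > fair $384.2599: forward overpriced → cash-and-carry (buy spot, short the forward).
At maturity, profit = |F_mkt − F*| = |399.57 − 384.2599| = $15.31 per share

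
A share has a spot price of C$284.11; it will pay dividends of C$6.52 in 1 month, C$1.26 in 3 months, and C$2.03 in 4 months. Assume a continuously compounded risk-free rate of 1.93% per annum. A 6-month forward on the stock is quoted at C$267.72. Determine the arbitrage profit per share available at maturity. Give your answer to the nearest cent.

PV(dividends) I = 6.52·e^(−0.0193·1/12) + 1.26·e^(−0.0193·3/12) + 2.03·e^(−0.0193·4/12) = 9.7804
Fair forward F* = (S − I)·e^(rT) = (284.11 − 9.7804)·e^0.009650 = 274.3296 × 1.009697 = 276.9898
Market C$267.72 < fair 276.9898: forward underpriced → reverse cash-and-carry (short the stock, invest proceeds at r, pay the dividends, go long the forward).
Profit at T = |F_mkt − F*| = |267.72 − 276.9898| = C$9.27 per share

C$9.27 per share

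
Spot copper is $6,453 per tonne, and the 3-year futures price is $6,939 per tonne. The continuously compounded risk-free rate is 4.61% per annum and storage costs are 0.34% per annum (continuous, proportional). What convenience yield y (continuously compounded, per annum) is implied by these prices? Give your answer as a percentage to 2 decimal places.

2.53%

F = S·e^((r+u−y)T) ⇒ (r+u−y) = ln(F/S)/T
ln(6939/6453) = 0.072613; /T ⇒ 0.024204
y = r + u − ln(F/S)/T = 0.0461 + 0.0034 − 0.024204 = 0.025296
y = 2.53%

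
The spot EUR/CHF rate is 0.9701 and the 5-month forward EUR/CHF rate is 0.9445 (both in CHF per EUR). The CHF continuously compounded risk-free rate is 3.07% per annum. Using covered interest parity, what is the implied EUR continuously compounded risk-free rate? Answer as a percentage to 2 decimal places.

9.49%

F = S·e^((r_CHF − r_EUR)T) ⇒ r_EUR = r_CHF − ln(F/S)/T
ln(0.9445/0.9701) = -0.026743; /(5/12) = -0.064183
r_EUR = 0.0307 + 0.064183 = 0.094883
r_EUR = 9.49%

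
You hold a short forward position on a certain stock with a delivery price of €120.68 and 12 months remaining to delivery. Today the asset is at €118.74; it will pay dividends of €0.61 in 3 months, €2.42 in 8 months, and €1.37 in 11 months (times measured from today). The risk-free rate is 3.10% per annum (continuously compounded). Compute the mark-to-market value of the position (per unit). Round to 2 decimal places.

€2.56

PV(remaining dividends) I = 0.61·e^(−0.0310·3/12) + 2.42·e^(−0.0310·8/12) + 1.37·e^(−0.0310·11/12) = 4.3074
Current forward F = (S − I)·e^(rT) = (118.74 − 4.3074)·e^(0.0310·12/12) = 114.4326 × 1.031486 = 118.0356
Value (long) = (F − K)·e^(−rT) = (118.0356 − 120.68) × 0.969476 = -2.5637
Short position value = −(long value) = €2.56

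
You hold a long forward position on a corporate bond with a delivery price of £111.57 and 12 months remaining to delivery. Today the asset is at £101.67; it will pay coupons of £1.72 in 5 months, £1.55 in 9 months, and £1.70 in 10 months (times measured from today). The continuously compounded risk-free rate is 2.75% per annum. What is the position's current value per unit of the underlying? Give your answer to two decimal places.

PV(remaining coupons) I = 1.72·e^(−0.0275·5/12) + 1.55·e^(−0.0275·9/12) + 1.70·e^(−0.0275·10/12) = 4.8802
Current forward F = (S − I)·e^(rT) = (101.67 − 4.8802)·e^(0.0275·12/12) = 96.7898 × 1.027882 = 99.4885
Value (long) = (F − K)·e^(−rT) = (99.4885 − 111.57) × 0.972875 = -11.7538
Value = -£11.75

-£11.75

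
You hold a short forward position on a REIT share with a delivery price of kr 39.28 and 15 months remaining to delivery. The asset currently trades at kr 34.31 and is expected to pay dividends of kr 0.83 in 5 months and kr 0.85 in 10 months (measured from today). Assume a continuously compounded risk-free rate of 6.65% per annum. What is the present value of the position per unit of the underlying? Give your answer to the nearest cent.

kr 3.45

PV(remaining dividends) I = 0.83·e^(−0.0665·5/12) + 0.85·e^(−0.0665·10/12) = 1.6115
Current forward F = (S − I)·e^(rT) = (34.31 − 1.6115)·e^(0.0665·15/12) = 32.6985 × 1.086678 = 35.5327
Value (long) = (F − K)·e^(−rT) = (35.5327 − 39.28) × 0.920236 = -3.4484
Short position value = −(long value) = kr 3.45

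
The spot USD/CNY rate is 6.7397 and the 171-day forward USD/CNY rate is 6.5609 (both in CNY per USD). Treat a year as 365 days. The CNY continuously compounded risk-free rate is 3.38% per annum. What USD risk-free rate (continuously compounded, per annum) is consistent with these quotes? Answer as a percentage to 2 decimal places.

F = S·e^((r_CNY − r_USD)T) ⇒ r_USD = r_CNY − ln(F/S)/T
ln(6.5609/6.7397) = -0.026888; /(171/365) = -0.057393
r_USD = 0.0338 + 0.057393 = 0.091193
r_USD = 9.12%

9.12%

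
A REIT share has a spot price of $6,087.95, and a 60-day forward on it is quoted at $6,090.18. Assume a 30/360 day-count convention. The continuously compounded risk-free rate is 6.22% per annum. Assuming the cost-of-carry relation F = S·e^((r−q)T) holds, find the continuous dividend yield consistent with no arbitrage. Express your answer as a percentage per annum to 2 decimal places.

6.00%

From F = S·e^((r−q)T): (r − q) = ln(F/S)/T
ln(6090.18/6087.95) = ln(1.000366) = 0.000366
(r − q) = 0.000366 / (60/360) = 0.002196
q = r − ln(F/S)/T = 0.0622 − 0.002196 = 0.060004
q = 6.00%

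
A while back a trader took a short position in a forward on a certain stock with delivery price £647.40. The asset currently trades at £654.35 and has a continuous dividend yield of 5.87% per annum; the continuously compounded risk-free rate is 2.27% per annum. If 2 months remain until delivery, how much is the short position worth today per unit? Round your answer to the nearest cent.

-£3.02

Current fair forward for the remaining 2 months: F = S·e^((r − q)·T), (r − q) = 0.0227 − 0.0587 = -0.0360
F = 654.35 · e^(-0.0360 × 2/12) = 654.35 × 0.994018 = 650.4357
Value of long forward = (F − K)·e^(−rT) = (650.4357 − 647.40) · e^(−0.0227·2/12)
= 3.0357 × 0.996224 = 3.02
Short position value = −(long value) = -£3.02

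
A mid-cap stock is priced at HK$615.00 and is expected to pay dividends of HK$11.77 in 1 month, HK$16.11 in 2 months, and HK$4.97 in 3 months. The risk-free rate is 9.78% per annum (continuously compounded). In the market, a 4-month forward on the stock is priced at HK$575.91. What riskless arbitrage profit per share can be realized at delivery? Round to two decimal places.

PV(dividends) I = 11.77·e^(−0.0978·1/12) + 16.11·e^(−0.0978·2/12) + 4.97·e^(−0.0978·3/12) = 32.3740
Fair forward F* = (S − I)·e^(rT) = (615.00 − 32.3740)·e^0.032600 = 582.6260 × 1.033137 = 601.9325
Market HK$575.91 < fair 601.9325: forward underpriced → reverse cash-and-carry (short the stock, invest proceeds at r, pay the dividends, go long the forward).
Profit at T = |F_mkt − F*| = |575.91 − 601.9325| = HK$26.02 per share

HK$26.02 per share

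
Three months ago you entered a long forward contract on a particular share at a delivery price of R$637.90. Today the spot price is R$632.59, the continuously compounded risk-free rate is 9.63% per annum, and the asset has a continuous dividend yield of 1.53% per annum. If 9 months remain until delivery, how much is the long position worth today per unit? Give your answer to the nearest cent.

R$31.92

Current fair forward for the remaining 9 months: F = S·e^((r − q)·T), (r − q) = 0.0963 − 0.0153 = 0.0810
F = 632.59 · e^(0.0810 × 9/12) = 632.59 × 1.062633 = 672.2110
Value of long forward = (F − K)·e^(−rT) = (672.2110 − 637.90) · e^(−0.0963·9/12)
= 34.3110 × 0.930322 = 31.92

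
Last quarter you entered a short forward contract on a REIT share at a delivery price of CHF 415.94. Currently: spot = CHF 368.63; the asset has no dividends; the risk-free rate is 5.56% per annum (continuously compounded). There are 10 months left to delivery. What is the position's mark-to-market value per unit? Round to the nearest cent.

Current fair forward for the remaining 10 months: F = S·e^(r·T), r = 0.0556
F = 368.63 · e^(0.0556 × 10/12) = 368.63 × 1.047423 = 386.1115
Value of long forward = (F − K)·e^(−rT) = (386.1115 − 415.94) · e^(−0.0556·10/12)
= -29.8285 × 0.954724 = -28.48
Short position value = −(long value) = CHF 28.48

CHF 28.48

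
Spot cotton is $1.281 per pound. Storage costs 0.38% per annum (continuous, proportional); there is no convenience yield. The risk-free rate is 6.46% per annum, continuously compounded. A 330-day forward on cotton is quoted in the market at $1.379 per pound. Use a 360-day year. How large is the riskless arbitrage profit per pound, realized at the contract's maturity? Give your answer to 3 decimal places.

Fair forward: F* = S·e^(carry·T), with carry = (r + u) = 0.0646 + 0.0038 = 0.0684
F* = 1.281 · e^(0.0684 × 330/360) = 1.281 · e^0.062700 = 1.281 × 1.064707 = $1.3639
Market $1.379 > fair $1.3639: forward overpriced → cash-and-carry (buy spot, short the forward).
At maturity, profit = |F_mkt − F*| = |1.379 − 1.3639| = $0.015 per pound

$0.015 per pound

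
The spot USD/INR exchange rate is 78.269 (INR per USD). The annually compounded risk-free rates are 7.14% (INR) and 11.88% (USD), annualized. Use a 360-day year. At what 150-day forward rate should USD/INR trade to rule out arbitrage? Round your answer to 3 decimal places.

By covered interest parity, F = S · (1+r_INR)^T / (1+r_USD)^T
= 78.269 × 1.029153 / 1.047885 = 78.269 × 0.982124
F = 76.870 INR per USD

76.870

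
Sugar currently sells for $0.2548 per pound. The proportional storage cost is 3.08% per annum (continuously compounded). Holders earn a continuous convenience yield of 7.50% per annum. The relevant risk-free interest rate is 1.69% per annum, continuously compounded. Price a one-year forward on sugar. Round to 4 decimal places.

Net carry = r + u − y = 0.0169 + 0.0308 − 0.0750 = -0.0273
F = S·e^((r+u−y)T) = 0.2548 · e^(-0.0273 × 12/12) = 0.2548 · e^-0.027300
= 0.2548 × 0.973069 = $0.2479 per pound

$0.2479 per pound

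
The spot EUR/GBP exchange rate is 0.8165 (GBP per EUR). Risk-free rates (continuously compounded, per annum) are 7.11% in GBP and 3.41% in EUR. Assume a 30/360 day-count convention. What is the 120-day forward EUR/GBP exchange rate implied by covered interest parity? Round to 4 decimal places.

0.8266

F = S·e^((r_GBP − r_EUR)T) = 0.8165 · e^((0.0711 − 0.0341) × 120/360)
= 0.8165 · e^0.012333 = 0.8165 × 1.012409
F = 0.8266 GBP per EUR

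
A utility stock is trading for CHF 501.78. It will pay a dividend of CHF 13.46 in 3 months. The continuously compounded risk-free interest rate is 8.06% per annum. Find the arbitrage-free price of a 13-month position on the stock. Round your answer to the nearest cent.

CHF 533.17

PV(dividends) I = 13.46·e^(−0.0806·3/12)
I = 13.1915
F = (S − I)·e^(rT) = (501.78 − 13.1915) · e^(0.0806·13/12)
= 488.5885 · e^0.087317 = 488.5885 × 1.091243 = CHF 533.17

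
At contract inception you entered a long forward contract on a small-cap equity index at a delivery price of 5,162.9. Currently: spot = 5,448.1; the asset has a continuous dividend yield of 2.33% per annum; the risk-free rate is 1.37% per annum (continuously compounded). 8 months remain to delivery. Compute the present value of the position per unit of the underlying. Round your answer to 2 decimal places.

Current fair forward for the remaining 8 months: F = S·e^((r − q)·T), (r − q) = 0.0137 − 0.0233 = -0.0096
F = 5448.1 · e^(-0.0096 × 8/12) = 5448.1 × 0.99362044 = 5413.3435
Value of long forward = (F − K)·e^(−rT) = (5413.3435 − 5162.9) · e^(−0.0137·8/12)
= 250.4435 × 0.99090825 = 248.17

248.17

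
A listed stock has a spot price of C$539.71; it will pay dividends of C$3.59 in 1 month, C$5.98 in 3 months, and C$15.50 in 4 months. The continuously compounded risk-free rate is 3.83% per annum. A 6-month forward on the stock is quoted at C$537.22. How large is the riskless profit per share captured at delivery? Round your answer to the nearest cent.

C$12.36 per share

PV(dividends) I = 3.59·e^(−0.0383·1/12) + 5.98·e^(−0.0383·3/12) + 15.50·e^(−0.0383·4/12) = 24.8049
Fair forward F* = (S − I)·e^(rT) = (539.71 − 24.8049)·e^0.019150 = 514.9051 × 1.019335 = 524.8608
Market C$537.22 > fair 524.8608: forward overpriced → cash-and-carry (borrow at r, buy the stock and collect the dividends, short the forward).
Profit at T = |F_mkt − F*| = |537.22 − 524.8608| = C$12.36 per share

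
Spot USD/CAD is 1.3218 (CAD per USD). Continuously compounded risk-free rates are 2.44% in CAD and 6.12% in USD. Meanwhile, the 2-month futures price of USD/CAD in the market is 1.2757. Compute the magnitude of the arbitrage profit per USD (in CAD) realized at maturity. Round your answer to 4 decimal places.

Fair futures: F* = S·e^(carry·T), with carry = (r_CAD − r_USD) = 0.0244 − 0.0612 = -0.0368
F* = 1.3218 · e^(-0.0368 × 2/12) = 1.3218 · e^-0.006133 = 1.3218 × 0.993886 = 1.3137
Market 1.2757 < fair 1.3137: forward underpriced → reverse cash-and-carry (short spot, go long the forward).
At maturity, profit = |F_mkt − F*| = |1.2757 − 1.3137| = 0.0380 per USD (in CAD)

0.0380 per USD (in CAD)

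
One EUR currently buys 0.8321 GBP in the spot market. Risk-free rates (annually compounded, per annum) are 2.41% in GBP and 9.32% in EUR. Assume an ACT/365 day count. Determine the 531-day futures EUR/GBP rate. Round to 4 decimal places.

By covered interest parity, F = S · (1+r_GBP)^T / (1+r_EUR)^T
= 0.8321 × 1.035252 / 1.138413 = 0.8321 × 0.909382
F = 0.7567 GBP per EUR

0.7567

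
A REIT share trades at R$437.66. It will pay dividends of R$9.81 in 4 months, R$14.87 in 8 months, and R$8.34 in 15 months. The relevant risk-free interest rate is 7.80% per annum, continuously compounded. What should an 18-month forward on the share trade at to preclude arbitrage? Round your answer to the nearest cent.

PV(dividends) I = 9.81·e^(−0.0780·4/12) + 14.87·e^(−0.0780·8/12) + 8.34·e^(−0.0780·15/12)
I = 9.5582 + 14.1165 + 7.5652 = 31.2399
F = (S − I)·e^(rT) = (437.66 − 31.2399) · e^(0.0780·18/12)
= 406.4201 · e^0.117000 = 406.4201 × 1.124119 = R$456.86

R$456.86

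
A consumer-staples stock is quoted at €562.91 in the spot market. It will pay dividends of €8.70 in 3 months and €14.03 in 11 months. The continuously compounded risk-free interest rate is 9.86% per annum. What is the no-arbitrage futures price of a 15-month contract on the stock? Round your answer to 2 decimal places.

PV(dividends) I = 8.70·e^(−0.0986·3/12) + 14.03·e^(−0.0986·11/12)
I = 8.4882 + 12.8175 = 21.3057
F = (S − I)·e^(rT) = (562.91 − 21.3057) · e^(0.0986·15/12)
= 541.6043 · e^0.123250 = 541.6043 × 1.131167 = €612.64

€612.64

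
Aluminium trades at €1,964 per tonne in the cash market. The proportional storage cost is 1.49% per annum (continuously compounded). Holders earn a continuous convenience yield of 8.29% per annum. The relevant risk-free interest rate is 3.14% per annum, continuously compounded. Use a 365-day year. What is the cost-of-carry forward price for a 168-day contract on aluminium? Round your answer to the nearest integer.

€1,931 per tonne

Net carry = r + u − y = 0.0314 + 0.0149 − 0.0829 = -0.0366
F = S·e^((r+u−y)T) = 1964 · e^(-0.0366 × 168/365) = 1964 · e^-0.016846
= 1964 × 0.983295 = €1,931 per tonne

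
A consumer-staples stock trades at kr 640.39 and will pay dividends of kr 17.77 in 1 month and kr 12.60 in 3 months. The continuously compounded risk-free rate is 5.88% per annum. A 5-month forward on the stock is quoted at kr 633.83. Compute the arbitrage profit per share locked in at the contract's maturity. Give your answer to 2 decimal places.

PV(dividends) I = 17.77·e^(−0.0588·1/12) + 12.60·e^(−0.0588·3/12) = 30.0993
Fair forward F* = (S − I)·e^(rT) = (640.39 − 30.0993)·e^0.024500 = 610.2907 × 1.024803 = 625.4277
Market kr 633.83 > fair 625.4277: forward overpriced → cash-and-carry (borrow at r, buy the stock and collect the dividends, short the forward).
Profit at T = |F_mkt − F*| = |633.83 − 625.4277| = kr 8.40 per share

kr 8.40 per share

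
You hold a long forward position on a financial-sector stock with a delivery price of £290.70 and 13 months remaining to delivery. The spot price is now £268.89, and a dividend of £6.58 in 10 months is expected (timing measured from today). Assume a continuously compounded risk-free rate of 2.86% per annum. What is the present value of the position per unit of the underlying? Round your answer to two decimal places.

-£19.37

PV(remaining dividends) I = 6.58·e^(−0.0286·10/12) = 6.4250
Current forward F = (S − I)·e^(rT) = (268.89 − 6.4250)·e^(0.0286·13/12) = 262.4650 × 1.031468 = 270.7242
Value (long) = (F − K)·e^(−rT) = (270.7242 − 290.70) × 0.969492 = -19.3664
Value = -£19.37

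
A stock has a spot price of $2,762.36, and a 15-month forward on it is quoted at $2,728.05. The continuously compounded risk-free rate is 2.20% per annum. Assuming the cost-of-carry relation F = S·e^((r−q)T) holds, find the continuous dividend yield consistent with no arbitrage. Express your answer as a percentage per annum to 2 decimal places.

From F = S·e^((r−q)T): (r − q) = ln(F/S)/T
ln(2728.05/2762.36) = ln(0.987579) = -0.012499
(r − q) = -0.012499 / (15/12) = -0.009999
q = r − ln(F/S)/T = 0.0220 + 0.009999 = 0.031999
q = 3.20%

3.20%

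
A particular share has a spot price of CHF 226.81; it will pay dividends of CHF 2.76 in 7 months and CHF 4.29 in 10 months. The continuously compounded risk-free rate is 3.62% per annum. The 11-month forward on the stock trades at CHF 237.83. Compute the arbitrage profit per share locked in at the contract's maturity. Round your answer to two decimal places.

PV(dividends) I = 2.76·e^(−0.0362·7/12) + 4.29·e^(−0.0362·10/12) = 6.8648
Fair forward F* = (S − I)·e^(rT) = (226.81 − 6.8648)·e^0.033183 = 219.9452 × 1.033740 = 227.3662
Market CHF 237.83 > fair 227.3662: forward overpriced → cash-and-carry (borrow at r, buy the stock and collect the dividends, short the forward).
Profit at T = |F_mkt − F*| = |237.83 − 227.3662| = CHF 10.46 per share

CHF 10.46 per share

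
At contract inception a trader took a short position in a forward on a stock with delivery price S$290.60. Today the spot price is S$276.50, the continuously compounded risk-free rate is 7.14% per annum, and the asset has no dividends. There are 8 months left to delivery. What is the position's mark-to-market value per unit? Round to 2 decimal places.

Current fair forward for the remaining 8 months: F = S·e^(r·T), r = 0.0714
F = 276.50 · e^(0.0714 × 8/12) = 276.50 × 1.048751 = 289.9797
Value of long forward = (F − K)·e^(−rT) = (289.9797 − 290.60) · e^(−0.0714·8/12)
= -0.6203 × 0.953515 = -0.59
Short position value = −(long value) = S$0.59

S$0.59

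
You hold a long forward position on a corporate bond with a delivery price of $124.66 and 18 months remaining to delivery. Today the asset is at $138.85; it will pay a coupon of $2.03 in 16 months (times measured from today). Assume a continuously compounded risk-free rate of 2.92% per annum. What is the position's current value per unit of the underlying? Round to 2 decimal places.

PV(remaining coupons) I = 2.03·e^(−0.0292·16/12) = 1.9525
Current forward F = (S − I)·e^(rT) = (138.85 − 1.9525)·e^(0.0292·18/12) = 136.8975 × 1.044773 = 143.0268
Value (long) = (F − K)·e^(−rT) = (143.0268 − 124.66) × 0.957145 = 17.5797
Value = $17.58

$17.58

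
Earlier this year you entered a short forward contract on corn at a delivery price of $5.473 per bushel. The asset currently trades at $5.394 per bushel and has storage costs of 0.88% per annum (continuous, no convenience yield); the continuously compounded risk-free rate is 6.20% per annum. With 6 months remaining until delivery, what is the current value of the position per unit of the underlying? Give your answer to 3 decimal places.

Current fair forward for the remaining 6 months: F = S·e^((r + u)·T), (r + u) = 0.0620 + 0.0088 = 0.0708
F = 5.394 · e^(0.0708 × 6/12) = 5.394 × 1.036034 = 5.5884
Value of long forward = (F − K)·e^(−rT) = (5.5884 − 5.473) · e^(−0.0620·6/12)
= 0.1154 × 0.969476 = 0.112
Short position value = −(long value) = -$0.112

-$0.112 per bushel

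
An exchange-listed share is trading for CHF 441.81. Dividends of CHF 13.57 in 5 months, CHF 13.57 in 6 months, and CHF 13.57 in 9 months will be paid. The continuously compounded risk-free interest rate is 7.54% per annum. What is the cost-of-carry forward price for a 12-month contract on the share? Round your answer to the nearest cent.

CHF 434.31

PV(dividends) I = 13.57·e^(−0.0754·5/12) + 13.57·e^(−0.0754·6/12) + 13.57·e^(−0.0754·9/12)
I = 13.1503 + 13.0679 + 12.8239 = 39.0421
F = (S − I)·e^(rT) = (441.81 − 39.0421) · e^(0.0754·12/12)
= 402.7679 · e^0.075400 = 402.7679 × 1.078315 = CHF 434.31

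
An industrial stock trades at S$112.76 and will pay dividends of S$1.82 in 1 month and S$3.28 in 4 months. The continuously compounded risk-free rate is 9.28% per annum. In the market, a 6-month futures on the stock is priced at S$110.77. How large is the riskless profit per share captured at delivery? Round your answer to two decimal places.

PV(dividends) I = 1.82·e^(−0.0928·1/12) + 3.28·e^(−0.0928·4/12) = 4.9861
Fair futures F* = (S − I)·e^(rT) = (112.76 − 4.9861)·e^0.046400 = 107.7739 × 1.047493 = 112.8924
Market S$110.77 < fair 112.8924: forward underpriced → reverse cash-and-carry (short the stock, invest proceeds at r, pay the dividends, go long the forward).
Profit at T = |F_mkt − F*| = |110.77 − 112.8924| = S$2.12 per share

S$2.12 per share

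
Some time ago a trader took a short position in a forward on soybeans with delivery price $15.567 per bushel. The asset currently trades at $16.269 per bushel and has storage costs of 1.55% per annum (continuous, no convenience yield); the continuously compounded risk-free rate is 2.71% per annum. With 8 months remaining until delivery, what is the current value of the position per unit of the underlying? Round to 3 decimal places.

-$1.150 per bushel

Current fair forward for the remaining 8 months: F = S·e^((r + u)·T), (r + u) = 0.0271 + 0.0155 = 0.0426
F = 16.269 · e^(0.0426 × 8/12) = 16.269 × 1.028807 = 16.7377
Value of long forward = (F − K)·e^(−rT) = (16.7377 − 15.567) · e^(−0.0271·8/12)
= 1.1707 × 0.982096 = 1.150
Short position value = −(long value) = -$1.150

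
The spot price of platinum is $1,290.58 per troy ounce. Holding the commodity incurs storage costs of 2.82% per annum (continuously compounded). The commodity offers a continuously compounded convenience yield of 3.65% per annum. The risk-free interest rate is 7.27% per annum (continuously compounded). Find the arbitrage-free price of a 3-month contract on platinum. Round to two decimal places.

Net carry = r + u − y = 0.0727 + 0.0282 − 0.0365 = 0.0644
F = S·e^((r+u−y)T) = 1290.58 · e^(0.0644 × 3/12) = 1290.58 · e^0.01610000
= 1290.58 × 1.01623030 = $1,311.53 per troy ounce

$1,311.53 per troy ounce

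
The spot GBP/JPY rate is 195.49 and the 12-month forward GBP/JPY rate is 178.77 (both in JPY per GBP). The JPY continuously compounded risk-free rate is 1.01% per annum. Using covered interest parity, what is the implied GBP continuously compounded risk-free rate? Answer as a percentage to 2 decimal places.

9.95%

F = S·e^((r_JPY − r_GBP)T) ⇒ r_GBP = r_JPY − ln(F/S)/T
ln(178.77/195.49) = -0.089409; /(12/12) = -0.089409
r_GBP = 0.0101 + 0.089409 = 0.099509
r_GBP = 9.95%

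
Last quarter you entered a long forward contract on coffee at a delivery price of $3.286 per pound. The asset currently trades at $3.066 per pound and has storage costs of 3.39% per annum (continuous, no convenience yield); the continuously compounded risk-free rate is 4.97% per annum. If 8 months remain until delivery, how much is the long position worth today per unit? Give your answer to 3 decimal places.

-$0.043 per pound

Current fair forward for the remaining 8 months: F = S·e^((r + u)·T), (r + u) = 0.0497 + 0.0339 = 0.0836
F = 3.066 · e^(0.0836 × 8/12) = 3.066 × 1.057316 = 3.2417
Value of long forward = (F − K)·e^(−rT) = (3.2417 − 3.286) · e^(−0.0497·8/12)
= -0.0443 × 0.967410 = -0.043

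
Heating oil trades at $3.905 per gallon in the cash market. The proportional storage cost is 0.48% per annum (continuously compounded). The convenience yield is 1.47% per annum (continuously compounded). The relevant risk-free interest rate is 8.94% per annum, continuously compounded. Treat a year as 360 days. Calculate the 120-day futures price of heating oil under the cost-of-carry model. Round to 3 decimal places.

Net carry = r + u − y = 0.0894 + 0.0048 − 0.0147 = 0.0795
F = S·e^((r+u−y)T) = 3.905 · e^(0.0795 × 120/360) = 3.905 · e^0.026500
= 3.905 × 1.026854 = $4.010 per gallon

$4.010 per gallon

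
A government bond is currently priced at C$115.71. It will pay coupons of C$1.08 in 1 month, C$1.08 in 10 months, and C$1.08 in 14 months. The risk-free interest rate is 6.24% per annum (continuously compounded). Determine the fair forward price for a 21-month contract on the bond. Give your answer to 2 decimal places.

C$125.60

PV(coupons) I = 1.08·e^(−0.0624·1/12) + 1.08·e^(−0.0624·10/12) + 1.08·e^(−0.0624·14/12)
I = 1.0744 + 1.0253 + 1.0042 = 3.1039
F = (S − I)·e^(rT) = (115.71 − 3.1039) · e^(0.0624·21/12)
= 112.6061 · e^0.109200 = 112.6061 × 1.115385 = C$125.60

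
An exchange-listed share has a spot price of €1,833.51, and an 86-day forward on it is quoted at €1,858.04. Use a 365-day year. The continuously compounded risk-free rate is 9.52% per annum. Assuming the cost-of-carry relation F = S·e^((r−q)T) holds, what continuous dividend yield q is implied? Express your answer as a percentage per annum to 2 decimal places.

From F = S·e^((r−q)T): (r − q) = ln(F/S)/T
ln(1858.04/1833.51) = ln(1.013379) = 0.013290
(r − q) = 0.013290 / (86/365) = 0.056405
q = r − ln(F/S)/T = 0.0952 − 0.056405 = 0.038795
q = 3.88%

3.88%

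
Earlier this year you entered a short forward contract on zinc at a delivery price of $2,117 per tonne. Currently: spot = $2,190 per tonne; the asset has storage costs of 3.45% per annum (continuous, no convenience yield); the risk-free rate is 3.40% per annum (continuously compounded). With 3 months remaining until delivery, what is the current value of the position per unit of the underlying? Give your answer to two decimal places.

Current fair forward for the remaining 3 months: F = S·e^((r + u)·T), (r + u) = 0.0340 + 0.0345 = 0.0685
F = 2190 · e^(0.0685 × 3/12) = 2190 × 1.01727247 = 2227.8267
Value of long forward = (F − K)·e^(−rT) = (2227.8267 − 2117) · e^(−0.0340·3/12)
= 110.8267 × 0.99153602 = 109.89
Short position value = −(long value) = -$109.89

-$109.89 per tonne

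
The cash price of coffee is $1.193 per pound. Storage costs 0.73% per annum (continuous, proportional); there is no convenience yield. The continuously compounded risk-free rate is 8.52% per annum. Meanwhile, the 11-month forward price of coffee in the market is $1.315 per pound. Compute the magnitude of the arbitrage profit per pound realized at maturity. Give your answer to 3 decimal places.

$0.016 per pound

Fair forward: F* = S·e^(carry·T), with carry = (r + u) = 0.0852 + 0.0073 = 0.0925
F* = 1.193 · e^(0.0925 × 11/12) = 1.193 · e^0.084792 = 1.193 × 1.088491 = $1.2986
Market $1.315 > fair $1.2986: forward overpriced → cash-and-carry (buy spot, short the forward).
At maturity, profit = |F_mkt − F*| = |1.315 − 1.2986| = $0.016 per pound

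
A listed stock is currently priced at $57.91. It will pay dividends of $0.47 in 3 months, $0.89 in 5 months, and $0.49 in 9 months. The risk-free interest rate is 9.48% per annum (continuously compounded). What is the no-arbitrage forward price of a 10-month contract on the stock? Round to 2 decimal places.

PV(dividends) I = 0.47·e^(−0.0948·3/12) + 0.89·e^(−0.0948·5/12) + 0.49·e^(−0.0948·9/12)
I = 0.4590 + 0.8555 + 0.4564 = 1.7709
F = (S − I)·e^(rT) = (57.91 − 1.7709) · e^(0.0948·10/12)
= 56.1391 · e^0.079000 = 56.1391 × 1.082204 = $60.75

$60.75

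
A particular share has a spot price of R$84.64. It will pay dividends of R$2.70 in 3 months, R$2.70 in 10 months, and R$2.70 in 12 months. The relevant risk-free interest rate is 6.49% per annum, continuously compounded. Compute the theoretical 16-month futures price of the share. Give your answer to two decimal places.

PV(dividends) I = 2.70·e^(−0.0649·3/12) + 2.70·e^(−0.0649·10/12) + 2.70·e^(−0.0649·12/12)
I = 2.6565 + 2.5579 + 2.5303 = 7.7447
F = (S − I)·e^(rT) = (84.64 − 7.7447) · e^(0.0649·16/12)
= 76.8953 · e^0.086533 = 76.8953 × 1.090387 = R$83.85

R$83.85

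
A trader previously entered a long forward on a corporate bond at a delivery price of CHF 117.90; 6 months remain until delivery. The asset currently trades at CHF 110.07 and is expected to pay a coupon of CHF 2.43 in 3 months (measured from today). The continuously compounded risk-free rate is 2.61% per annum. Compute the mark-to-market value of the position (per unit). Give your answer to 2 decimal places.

-CHF 8.72

PV(remaining coupons) I = 2.43·e^(−0.0261·3/12) = 2.4142
Current forward F = (S − I)·e^(rT) = (110.07 − 2.4142)·e^(0.0261·6/12) = 107.6558 × 1.013136 = 109.0700
Value (long) = (F − K)·e^(−rT) = (109.0700 − 117.90) × 0.987035 = -8.7155
Value = -CHF 8.72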